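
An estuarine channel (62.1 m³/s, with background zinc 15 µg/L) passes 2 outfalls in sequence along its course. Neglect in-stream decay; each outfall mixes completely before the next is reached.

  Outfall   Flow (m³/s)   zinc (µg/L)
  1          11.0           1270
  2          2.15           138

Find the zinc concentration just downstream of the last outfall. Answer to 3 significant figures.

202 µg/L

Outfall 1: combined Q = 73.10 m³/s; C = (62.10·15.00 + 11.00·1270)/73.10 = 203.9 µg/L.
Outfall 2: combined Q = 75.25 m³/s; C = (73.10·203.9 + 2.150·138.0)/75.25 = 202.0 µg/L.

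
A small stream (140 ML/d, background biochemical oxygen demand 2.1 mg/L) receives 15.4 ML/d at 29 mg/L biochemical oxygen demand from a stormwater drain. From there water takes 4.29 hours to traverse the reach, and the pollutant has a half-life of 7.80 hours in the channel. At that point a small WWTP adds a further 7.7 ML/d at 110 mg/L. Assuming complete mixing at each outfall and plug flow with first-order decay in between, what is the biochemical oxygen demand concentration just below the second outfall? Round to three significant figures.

Mass balance: C = (140.0·2.100 + 15.40·29.00) / 155.4 = 740.6/155.4 = 4.766 mg/L; combined flow 155.4 ML/d.
Half-life 7.80 h → k = ln 2 / 7.80 = 0.08887 h⁻¹ = 2.133 d⁻¹.
First-order decay: C = 4.766·exp(−k·t) = 4.766·0.6830 = 3.255 mg/L.
Second outfall: C = (155.4·3.255 + 7.700·110.0)/163.1 = 8.295 mg/L.

8.29 mg/L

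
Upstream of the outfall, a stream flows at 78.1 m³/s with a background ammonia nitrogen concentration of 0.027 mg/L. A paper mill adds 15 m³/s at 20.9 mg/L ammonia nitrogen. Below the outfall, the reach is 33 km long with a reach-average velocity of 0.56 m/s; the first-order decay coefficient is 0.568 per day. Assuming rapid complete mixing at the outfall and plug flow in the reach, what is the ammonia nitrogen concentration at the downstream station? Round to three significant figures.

2.30 mg/L

Flow-weighted average: C = (78.10·0.02700 + 15.00·20.90) / 93.10 = 315.6/93.10 = 3.390 mg/L.
Travel time t = 33·1000 / 0.56 = 58930 s = 16.37 h.
After decay, C = 3.390 × e^(−kt) = 3.390 × 0.6788 = 2.301 mg/L.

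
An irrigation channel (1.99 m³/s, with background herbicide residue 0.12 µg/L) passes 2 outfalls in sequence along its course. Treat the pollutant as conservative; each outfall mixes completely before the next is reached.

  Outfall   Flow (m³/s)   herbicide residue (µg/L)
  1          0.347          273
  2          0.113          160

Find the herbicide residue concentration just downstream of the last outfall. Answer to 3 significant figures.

46.1 µg/L

After outfall 1: Q = 1.990 + 0.3470 = 2.337 m³/s; C = (1.990·0.1200 + 0.3470·273.0)/2.337 = 40.64 µg/L.
After outfall 2: Q = 2.337 + 0.1130 = 2.450 m³/s; C = (2.337·40.64 + 0.1130·160.0)/2.450 = 46.14 µg/L.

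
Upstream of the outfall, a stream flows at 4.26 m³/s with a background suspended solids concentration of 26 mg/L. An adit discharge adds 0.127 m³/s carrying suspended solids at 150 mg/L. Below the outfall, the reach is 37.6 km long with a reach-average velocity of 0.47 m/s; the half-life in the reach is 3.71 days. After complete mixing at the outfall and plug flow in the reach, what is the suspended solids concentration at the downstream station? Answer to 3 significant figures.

Conservation of mass: C = (4.260·26.00 + 0.1270·150.0) / 4.387 = 129.8/4.387 = 29.59 mg/L.
Travel time t = 37.6·1000 / 0.47 = 80000 s = 22.22 h.
Half-life 3.71 d → k = ln 2 / 3.71 = 0.1868 d⁻¹.
First-order decay: C = 29.59·exp(−k·t) = 29.59·0.8411 = 24.89 mg/L.

24.9 mg/L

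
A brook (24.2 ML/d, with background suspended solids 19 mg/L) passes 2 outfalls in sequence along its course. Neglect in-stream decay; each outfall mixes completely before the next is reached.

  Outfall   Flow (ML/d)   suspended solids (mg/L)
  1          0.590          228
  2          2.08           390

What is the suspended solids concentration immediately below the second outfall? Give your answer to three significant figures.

52.3 mg/L

Outfall 1: combined Q = 24.79 ML/d; C = (24.20·19.00 + 0.5900·228.0)/24.79 = 23.97 mg/L.
Outfall 2: combined Q = 26.87 ML/d; C = (24.79·23.97 + 2.080·390.0)/26.87 = 52.31 mg/L.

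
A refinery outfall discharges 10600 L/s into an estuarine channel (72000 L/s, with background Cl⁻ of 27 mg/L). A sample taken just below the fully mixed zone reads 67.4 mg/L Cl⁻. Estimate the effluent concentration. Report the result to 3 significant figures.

Mass balance: 72000·27.00 + 10600·Cₑ = 82600·67.40
→ Cₑ = (82600·67.40 − 72000·27.00) / 10600 = 341.8 mg/L.

342 mg/L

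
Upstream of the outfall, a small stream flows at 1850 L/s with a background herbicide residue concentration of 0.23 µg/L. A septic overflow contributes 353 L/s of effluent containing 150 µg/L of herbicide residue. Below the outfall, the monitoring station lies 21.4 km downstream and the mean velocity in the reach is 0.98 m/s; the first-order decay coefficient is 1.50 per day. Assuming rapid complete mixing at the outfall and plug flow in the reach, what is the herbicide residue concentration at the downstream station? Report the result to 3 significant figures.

Mass balance: C = (1850·0.2300 + 353.0·150.0) / 2203 = 53380/2203 = 24.23 µg/L.
Travel time t = 21.4·1000 / 0.98 = 21840 s = 6.066 h.
Applying C = C₀e^(−kt): 24.23 × 0.6845 = 16.58 µg/L.

16.6 µg/L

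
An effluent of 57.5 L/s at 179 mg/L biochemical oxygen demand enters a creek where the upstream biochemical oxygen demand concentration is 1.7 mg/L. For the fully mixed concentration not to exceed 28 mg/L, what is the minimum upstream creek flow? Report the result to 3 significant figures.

330 L/s

Set C_mix = 28: (Q·1.700 + 57.50·179.0) / (Q + 57.50) = 28
→ Q = 57.50·(179.0 − 28)/(28 − 1.700) = 330.1 L/s.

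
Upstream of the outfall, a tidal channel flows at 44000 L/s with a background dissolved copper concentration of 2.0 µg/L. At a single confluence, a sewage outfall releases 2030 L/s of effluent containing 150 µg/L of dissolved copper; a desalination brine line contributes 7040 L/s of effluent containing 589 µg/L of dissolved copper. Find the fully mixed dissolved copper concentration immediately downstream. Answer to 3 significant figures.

85.5 µg/L

Flow-weighted average: C = (44000·2.000 + 2030·150.0 + 7040·589.0) / 53070 = 4539000/53070 = 85.53 µg/L.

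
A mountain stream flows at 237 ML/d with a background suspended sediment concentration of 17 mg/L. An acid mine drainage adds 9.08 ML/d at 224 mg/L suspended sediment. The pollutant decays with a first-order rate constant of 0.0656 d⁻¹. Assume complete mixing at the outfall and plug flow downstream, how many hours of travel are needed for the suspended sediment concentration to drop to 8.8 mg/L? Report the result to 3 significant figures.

Mixed concentration C = ΣQC/ΣQ = (237.0·17.00 + 9.080·224.0) / 246.1 = 6063/246.1 = 24.64 mg/L.
24.64·exp(−k·t) = 8.8 → t = ln(24.64/8.8)/k = 1356000 s = 376.7 h.

377 h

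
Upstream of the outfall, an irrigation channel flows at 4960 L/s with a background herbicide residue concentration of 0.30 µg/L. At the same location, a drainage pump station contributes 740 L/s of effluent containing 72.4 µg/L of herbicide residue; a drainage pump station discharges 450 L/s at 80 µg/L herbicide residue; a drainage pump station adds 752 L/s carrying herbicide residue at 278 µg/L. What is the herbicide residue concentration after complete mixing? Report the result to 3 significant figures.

Flow-weighted average: C = (4960·0.3000 + 740.0·72.40 + 450.0·80.00 + 752.0·278.0) / 6902 = 300100/6902 = 43.48 µg/L.

43.5 µg/L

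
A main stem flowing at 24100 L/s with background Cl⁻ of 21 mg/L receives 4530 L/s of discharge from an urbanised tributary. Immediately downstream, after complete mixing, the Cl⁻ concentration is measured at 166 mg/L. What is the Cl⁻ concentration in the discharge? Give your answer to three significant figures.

937 mg/L

Mass balance: 24100·21.00 + 4530·Cₑ = 28630·166.0
→ Cₑ = (28630·166.0 − 24100·21.00) / 4530 = 937.4 mg/L.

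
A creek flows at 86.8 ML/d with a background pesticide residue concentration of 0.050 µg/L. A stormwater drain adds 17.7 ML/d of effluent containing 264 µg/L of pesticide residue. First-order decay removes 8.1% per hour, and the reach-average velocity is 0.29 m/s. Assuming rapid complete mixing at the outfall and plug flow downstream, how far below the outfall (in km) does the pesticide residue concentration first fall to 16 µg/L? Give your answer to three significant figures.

12.7 km

Mixed concentration C = ΣQC/ΣQ = (86.80·0.05000 + 17.70·264.0) / 104.5 = 4677/104.5 = 44.76 µg/L.
8.1%/h lost → k = −ln(1 − 0.081) = 0.08447 h⁻¹.
Set 44.76·exp(−k·t) = 16 → t = ln(44.76/16)/k = 43840 s = 12.18 h.
Distance = v·t = 0.29·43840 = 12710 m = 12.71 km.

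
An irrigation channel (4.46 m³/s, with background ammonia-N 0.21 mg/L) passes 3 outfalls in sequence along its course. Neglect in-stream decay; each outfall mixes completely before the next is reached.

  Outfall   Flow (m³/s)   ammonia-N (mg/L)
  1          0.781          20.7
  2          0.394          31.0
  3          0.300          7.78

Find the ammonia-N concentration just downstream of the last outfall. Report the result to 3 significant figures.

After outfall 1: Q = 4.460 + 0.7810 = 5.241 m³/s; C = (4.460·0.2100 + 0.7810·20.70)/5.241 = 3.263 mg/L.
After outfall 2: Q = 5.241 + 0.3940 = 5.635 m³/s; C = (5.241·3.263 + 0.3940·31.00)/5.635 = 5.203 mg/L.
After outfall 3: Q = 5.635 + 0.3000 = 5.935 m³/s; C = (5.635·5.203 + 0.3000·7.780)/5.935 = 5.333 mg/L.

5.33 mg/L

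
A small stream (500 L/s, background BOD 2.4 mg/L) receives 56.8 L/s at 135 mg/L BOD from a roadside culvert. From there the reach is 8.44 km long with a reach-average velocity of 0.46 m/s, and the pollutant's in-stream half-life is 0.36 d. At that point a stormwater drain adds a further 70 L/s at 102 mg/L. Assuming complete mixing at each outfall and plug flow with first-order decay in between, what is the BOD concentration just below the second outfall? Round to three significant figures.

Mass balance: C = (500.0·2.400 + 56.80·135.0) / 556.8 = 8868/556.8 = 15.93 mg/L; combined flow 556.8 L/s.
Travel time t = 8.44·1000 / 0.46 = 18350 s = 5.097 h.
Half-life 0.36 d → k = ln 2 / 0.36 = 1.925 d⁻¹.
Applying C = C₀e^(−kt): 15.93 × 0.6644 = 10.58 mg/L.
At the second outfall, C = (556.8·10.58 + 70.00·102.0) / (556.8 + 70.00) = 20.79 mg/L.

20.8 mg/L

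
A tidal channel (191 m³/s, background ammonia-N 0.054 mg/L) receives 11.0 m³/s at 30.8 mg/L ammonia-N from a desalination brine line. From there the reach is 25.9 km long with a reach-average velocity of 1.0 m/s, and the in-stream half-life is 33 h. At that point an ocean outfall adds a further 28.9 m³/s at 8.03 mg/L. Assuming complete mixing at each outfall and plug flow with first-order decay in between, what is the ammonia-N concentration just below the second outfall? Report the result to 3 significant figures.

Conservation of mass: C = (191.0·0.05400 + 11.00·30.80) / 202.0 = 349.1/202.0 = 1.728 mg/L; combined flow 202.0 m³/s.
Travel time t = 25.9·1000 / 1.0 = 25900 s = 7.194 h.
Half-life 33 h → k = ln 2 / 33 = 0.02100 h⁻¹ = 0.5041 d⁻¹.
After decay, C = 1.728 × e^(−kt) = 1.728 × 0.8597 = 1.486 mg/L.
Second outfall: C = (202.0·1.486 + 28.90·8.030)/230.9 = 2.305 mg/L.

2.30 mg/L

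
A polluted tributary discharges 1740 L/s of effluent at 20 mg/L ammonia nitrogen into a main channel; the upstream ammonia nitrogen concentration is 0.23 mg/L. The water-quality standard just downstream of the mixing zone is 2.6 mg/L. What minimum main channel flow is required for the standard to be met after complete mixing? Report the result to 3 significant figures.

12800 L/s

Set C_mix = 2.6: (Q·0.2300 + 1740·20.00) / (Q + 1740) = 2.6
→ Q = 1740·(20.00 − 2.6)/(2.6 − 0.2300) = 12770 L/s.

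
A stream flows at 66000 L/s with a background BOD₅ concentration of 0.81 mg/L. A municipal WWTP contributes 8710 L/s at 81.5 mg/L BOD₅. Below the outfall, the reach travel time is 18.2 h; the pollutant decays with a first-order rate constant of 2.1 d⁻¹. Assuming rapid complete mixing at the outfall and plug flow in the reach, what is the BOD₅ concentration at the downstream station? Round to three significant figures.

Conservation of mass: C = (66000·0.8100 + 8710·81.50) / 74710 = 763300/74710 = 10.22 mg/L.
Decay over the reach: 10.22·exp(−kt) = 10.22·0.2034 = 2.078 mg/L.

2.08 mg/L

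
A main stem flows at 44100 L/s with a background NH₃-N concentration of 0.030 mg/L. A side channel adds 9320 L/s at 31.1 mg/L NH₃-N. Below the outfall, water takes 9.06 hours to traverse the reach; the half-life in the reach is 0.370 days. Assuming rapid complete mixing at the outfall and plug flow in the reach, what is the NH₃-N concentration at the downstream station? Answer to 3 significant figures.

2.69 mg/L

After mixing, C = (44100·0.03000 + 9320·31.10) / 53420 = 291200/53420 = 5.451 mg/L.
Half-life 0.370 d → k = ln 2 / 0.370 = 1.873 d⁻¹.
After decay, C = 5.451 × e^(−kt) = 5.451 × 0.4930 = 2.687 mg/L.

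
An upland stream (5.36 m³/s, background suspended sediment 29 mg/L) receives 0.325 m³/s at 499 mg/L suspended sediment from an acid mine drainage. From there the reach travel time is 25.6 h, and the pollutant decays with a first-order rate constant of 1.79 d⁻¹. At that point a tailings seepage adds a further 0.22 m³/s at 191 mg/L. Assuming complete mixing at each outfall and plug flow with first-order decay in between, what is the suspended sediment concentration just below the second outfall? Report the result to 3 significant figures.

After mixing, C = (5.360·29.00 + 0.3250·499.0) / 5.685 = 317.6/5.685 = 55.87 mg/L; combined flow 5.685 m³/s.
Decay over the reach: 55.87·exp(−kt) = 55.87·0.1482 = 8.279 mg/L.
At the second outfall, C = (5.685·8.279 + 0.2200·191.0) / (5.685 + 0.2200) = 15.09 mg/L.

15.1 mg/L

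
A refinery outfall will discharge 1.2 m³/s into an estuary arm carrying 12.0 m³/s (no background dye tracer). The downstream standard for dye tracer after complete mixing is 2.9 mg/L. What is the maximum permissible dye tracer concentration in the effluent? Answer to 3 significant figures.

31.9 mg/L

At the limit, (Qr·Cr + Qe·Cₑ)/(Qr + Qe) = 2.9:
Cₑ = (13.20·2.9 − 12.00·0) / 1.200 = 31.90 mg/L.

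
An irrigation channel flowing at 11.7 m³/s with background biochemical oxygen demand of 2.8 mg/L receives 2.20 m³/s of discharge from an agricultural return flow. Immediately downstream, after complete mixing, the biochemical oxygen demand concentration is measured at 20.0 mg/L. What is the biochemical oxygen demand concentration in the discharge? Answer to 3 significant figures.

Mass balance: 11.70·2.800 + 2.200·Cₑ = 13.90·20.00
→ Cₑ = (13.90·20.00 − 11.70·2.800) / 2.200 = 111.5 mg/L.

111 mg/L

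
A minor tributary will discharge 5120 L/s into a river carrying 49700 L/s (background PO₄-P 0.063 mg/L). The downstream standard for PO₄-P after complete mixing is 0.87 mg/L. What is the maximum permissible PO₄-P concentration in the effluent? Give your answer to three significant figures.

At the limit, (Qr·Cr + Qe·Cₑ)/(Qr + Qe) = 0.87:
Cₑ = (54820·0.87 − 49700·0.06300) / 5120 = 8.704 mg/L.

8.70 mg/L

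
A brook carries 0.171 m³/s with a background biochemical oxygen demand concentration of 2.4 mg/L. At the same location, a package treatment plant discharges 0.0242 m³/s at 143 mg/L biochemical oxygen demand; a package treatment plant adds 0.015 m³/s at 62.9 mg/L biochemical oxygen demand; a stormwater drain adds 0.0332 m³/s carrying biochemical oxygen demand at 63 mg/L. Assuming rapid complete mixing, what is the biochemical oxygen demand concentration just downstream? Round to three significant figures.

28.4 mg/L

Mixed concentration C = ΣQC/ΣQ = (0.1710·2.400 + 0.02420·143.0 + 0.01500·62.90 + 0.03320·63.00) / 0.2434 = 6.906/0.2434 = 28.37 mg/L.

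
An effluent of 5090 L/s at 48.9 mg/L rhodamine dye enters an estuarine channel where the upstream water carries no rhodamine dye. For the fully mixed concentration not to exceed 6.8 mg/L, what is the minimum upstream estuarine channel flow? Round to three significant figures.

31500 L/s

Set C_mix = 6.8: (Q·0 + 5090·48.90) / (Q + 5090) = 6.8
→ Q = 5090·(48.90 − 6.8)/(6.8 − 0) = 31510 L/s.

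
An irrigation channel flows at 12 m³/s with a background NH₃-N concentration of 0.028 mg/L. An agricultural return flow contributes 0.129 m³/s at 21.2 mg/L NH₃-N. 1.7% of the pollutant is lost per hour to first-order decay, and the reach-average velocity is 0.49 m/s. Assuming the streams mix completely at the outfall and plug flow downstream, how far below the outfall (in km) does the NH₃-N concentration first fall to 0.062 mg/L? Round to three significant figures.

Mass balance: C = (12.00·0.02800 + 0.1290·21.20) / 12.13 = 3.071/12.13 = 0.2532 mg/L.
1.7%/h lost → k = −ln(1 − 0.017) = 0.01715 h⁻¹.
Set 0.2532·exp(−k·t) = 0.062 → t = ln(0.2532/0.062)/k = 295400 s = 82.06 h.
Distance = v·t = 0.49·295400 = 144700 m = 144.7 km.

145 km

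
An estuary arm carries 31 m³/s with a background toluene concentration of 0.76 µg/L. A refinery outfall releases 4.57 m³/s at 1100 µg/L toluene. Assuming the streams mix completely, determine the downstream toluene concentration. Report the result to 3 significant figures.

142 µg/L

Mass balance: C = (31.00·0.7600 + 4.570·1100) / 35.57 = 5051/35.57 = 142.0 µg/L.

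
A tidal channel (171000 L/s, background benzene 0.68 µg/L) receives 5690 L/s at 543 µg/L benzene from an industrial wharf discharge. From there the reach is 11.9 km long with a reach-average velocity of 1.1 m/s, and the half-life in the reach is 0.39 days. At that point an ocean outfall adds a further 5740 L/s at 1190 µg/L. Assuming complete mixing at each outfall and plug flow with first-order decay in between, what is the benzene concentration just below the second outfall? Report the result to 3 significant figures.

51.5 µg/L

Flow-weighted average: C = (171000·0.6800 + 5690·543.0) / 176700 = 3206000/176700 = 18.14 µg/L; combined flow 176700 L/s.
Travel time t = 11.9·1000 / 1.1 = 10820 s = 3.005 h.
Half-life 0.39 d → k = ln 2 / 0.39 = 1.777 d⁻¹.
After decay, C = 18.14 × e^(−kt) = 18.14 × 0.8005 = 14.52 µg/L.
Second outfall: C = (176700·14.52 + 5740·1190)/182400 = 51.51 µg/L.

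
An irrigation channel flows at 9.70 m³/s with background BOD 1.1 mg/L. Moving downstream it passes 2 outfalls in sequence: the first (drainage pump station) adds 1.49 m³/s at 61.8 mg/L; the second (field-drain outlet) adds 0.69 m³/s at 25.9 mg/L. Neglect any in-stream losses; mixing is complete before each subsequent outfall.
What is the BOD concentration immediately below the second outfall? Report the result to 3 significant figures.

Outfall 1: combined Q = 11.19 m³/s; C = (9.700·1.100 + 1.490·61.80)/11.19 = 9.182 mg/L.
Outfall 2: combined Q = 11.88 m³/s; C = (11.19·9.182 + 0.6900·25.90)/11.88 = 10.15 mg/L.

10.2 mg/L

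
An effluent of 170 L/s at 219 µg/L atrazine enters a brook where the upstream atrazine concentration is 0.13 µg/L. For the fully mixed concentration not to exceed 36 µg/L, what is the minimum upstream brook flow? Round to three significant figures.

Set C_mix = 36: (Q·0.1300 + 170.0·219.0) / (Q + 170.0) = 36
→ Q = 170.0·(219.0 − 36)/(36 − 0.1300) = 867.3 L/s.

867 L/s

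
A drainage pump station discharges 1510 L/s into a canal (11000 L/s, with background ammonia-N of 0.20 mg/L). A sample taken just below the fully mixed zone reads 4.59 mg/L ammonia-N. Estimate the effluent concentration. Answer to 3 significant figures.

Mass balance: 11000·0.2000 + 1510·Cₑ = 12510·4.590
→ Cₑ = (12510·4.590 − 11000·0.2000) / 1510 = 36.57 mg/L.

36.6 mg/L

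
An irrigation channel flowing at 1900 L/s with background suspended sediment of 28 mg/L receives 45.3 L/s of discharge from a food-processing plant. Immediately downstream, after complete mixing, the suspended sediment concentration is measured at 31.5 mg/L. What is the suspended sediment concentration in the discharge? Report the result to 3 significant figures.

178 mg/L

Mass balance: 1900·28.00 + 45.30·Cₑ = 1945·31.50
→ Cₑ = (1945·31.50 − 1900·28.00) / 45.30 = 178.3 mg/L.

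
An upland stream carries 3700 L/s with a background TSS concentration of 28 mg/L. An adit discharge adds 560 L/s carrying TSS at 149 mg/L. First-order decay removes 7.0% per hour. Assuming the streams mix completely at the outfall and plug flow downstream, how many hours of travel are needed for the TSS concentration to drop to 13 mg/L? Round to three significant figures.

Mixed concentration C = ΣQC/ΣQ = (3700·28.00 + 560.0·149.0) / 4260 = 187000/4260 = 43.91 mg/L.
7.0%/h lost → k = −ln(1 − 0.07) = 0.07257 h⁻¹.
43.91·exp(−k·t) = 13 → t = ln(43.91/13)/k = 60380 s = 16.77 h.

16.8 h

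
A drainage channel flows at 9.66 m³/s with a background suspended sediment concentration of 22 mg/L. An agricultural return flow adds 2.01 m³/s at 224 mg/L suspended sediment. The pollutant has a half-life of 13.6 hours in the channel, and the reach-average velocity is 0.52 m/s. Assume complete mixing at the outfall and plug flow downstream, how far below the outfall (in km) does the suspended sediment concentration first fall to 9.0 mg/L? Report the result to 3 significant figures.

After mixing, C = (9.660·22.00 + 2.010·224.0) / 11.67 = 662.8/11.67 = 56.79 mg/L.
Half-life 13.6 h → k = ln 2 / 13.6 = 0.05097 h⁻¹ = 1.223 d⁻¹.
Set 56.79·exp(−k·t) = 9.0 → t = ln(56.79/9.0)/k = 130100 s = 36.14 h.
Distance = v·t = 0.52·130100 = 67660 m = 67.66 km.

67.7 km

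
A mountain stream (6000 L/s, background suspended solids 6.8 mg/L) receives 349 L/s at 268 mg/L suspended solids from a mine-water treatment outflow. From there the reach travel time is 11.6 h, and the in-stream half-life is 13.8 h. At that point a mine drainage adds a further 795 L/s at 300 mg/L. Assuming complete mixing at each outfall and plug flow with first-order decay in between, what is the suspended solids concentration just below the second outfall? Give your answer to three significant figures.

43.9 mg/L

After mixing, C = (6000·6.800 + 349.0·268.0) / 6349 = 134300/6349 = 21.16 mg/L; combined flow 6349 L/s.
Half-life 13.8 h → k = ln 2 / 13.8 = 0.05023 h⁻¹ = 1.205 d⁻¹.
Applying C = C₀e^(−kt): 21.16 × 0.5584 = 11.82 mg/L.
Second outfall: C = (6349·11.82 + 795.0·300.0)/7144 = 43.88 mg/L.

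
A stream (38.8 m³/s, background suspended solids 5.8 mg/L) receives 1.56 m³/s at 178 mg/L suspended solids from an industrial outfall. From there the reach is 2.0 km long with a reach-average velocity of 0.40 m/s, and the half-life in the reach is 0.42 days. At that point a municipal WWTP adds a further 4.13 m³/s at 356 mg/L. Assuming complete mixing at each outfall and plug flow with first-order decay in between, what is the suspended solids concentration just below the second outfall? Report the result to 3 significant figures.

43.3 mg/L

Mass balance: C = (38.80·5.800 + 1.560·178.0) / 40.36 = 502.7/40.36 = 12.46 mg/L; combined flow 40.36 m³/s.
Travel time t = 2.0·1000 / 0.40 = 5000 s = 1.389 h.
Half-life 0.42 d → k = ln 2 / 0.42 = 1.650 d⁻¹.
Decay over the reach: 12.46·exp(−kt) = 12.46·0.9089 = 11.32 mg/L.
Second outfall: C = (40.36·11.32 + 4.130·356.0)/44.49 = 43.32 mg/L.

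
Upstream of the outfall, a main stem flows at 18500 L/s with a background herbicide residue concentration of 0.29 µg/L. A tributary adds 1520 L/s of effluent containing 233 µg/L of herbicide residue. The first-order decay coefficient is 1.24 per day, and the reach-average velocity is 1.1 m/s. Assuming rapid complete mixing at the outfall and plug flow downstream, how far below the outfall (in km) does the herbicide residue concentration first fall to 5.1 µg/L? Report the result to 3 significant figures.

Conservation of mass: C = (18500·0.2900 + 1520·233.0) / 20020 = 359500/20020 = 17.96 µg/L.
Set 17.96·exp(−k·t) = 5.1 → t = ln(17.96/5.1)/k = 87710 s = 24.36 h.
Distance = v·t = 1.1·87710 = 96480 m = 96.48 km.

96.5 km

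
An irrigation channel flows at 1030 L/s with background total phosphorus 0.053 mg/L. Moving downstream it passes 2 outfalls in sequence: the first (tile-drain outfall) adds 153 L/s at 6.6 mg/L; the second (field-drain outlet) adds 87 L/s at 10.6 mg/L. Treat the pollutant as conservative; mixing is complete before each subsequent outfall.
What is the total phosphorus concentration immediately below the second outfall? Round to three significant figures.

1.56 mg/L

Below outfall 1: Q → 1183 L/s, C = (1030·0.05300 + 153.0·6.600)/1183 = 0.8997 mg/L.
Below outfall 2: Q → 1270 L/s, C = (1183·0.8997 + 87.00·10.60)/1270 = 1.564 mg/L.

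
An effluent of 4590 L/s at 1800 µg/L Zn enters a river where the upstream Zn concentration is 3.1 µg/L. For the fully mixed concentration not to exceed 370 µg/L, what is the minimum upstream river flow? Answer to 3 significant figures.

17900 L/s

Set C_mix = 370: (Q·3.100 + 4590·1800) / (Q + 4590) = 370
→ Q = 4590·(1800 − 370)/(370 − 3.100) = 17890 L/s.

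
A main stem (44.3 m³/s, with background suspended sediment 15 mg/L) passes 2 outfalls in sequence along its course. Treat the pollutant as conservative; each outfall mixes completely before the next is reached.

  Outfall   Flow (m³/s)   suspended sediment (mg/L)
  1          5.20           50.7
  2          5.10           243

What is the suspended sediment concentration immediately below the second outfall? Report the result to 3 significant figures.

After outfall 1: Q = 44.30 + 5.200 = 49.50 m³/s; C = (44.30·15.00 + 5.200·50.70)/49.50 = 18.75 mg/L.
After outfall 2: Q = 49.50 + 5.100 = 54.60 m³/s; C = (49.50·18.75 + 5.100·243.0)/54.60 = 39.70 mg/L.

39.7 mg/L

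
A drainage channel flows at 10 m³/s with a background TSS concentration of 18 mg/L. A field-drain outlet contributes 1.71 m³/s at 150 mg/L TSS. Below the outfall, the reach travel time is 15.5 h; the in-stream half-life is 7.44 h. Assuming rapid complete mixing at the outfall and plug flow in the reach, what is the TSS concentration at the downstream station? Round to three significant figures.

Flow-weighted average: C = (10.00·18.00 + 1.710·150.0) / 11.71 = 436.5/11.71 = 37.28 mg/L.
Half-life 7.44 h → k = ln 2 / 7.44 = 0.09316 h⁻¹ = 2.236 d⁻¹.
Applying C = C₀e^(−kt): 37.28 × 0.2360 = 8.796 mg/L.

8.80 mg/L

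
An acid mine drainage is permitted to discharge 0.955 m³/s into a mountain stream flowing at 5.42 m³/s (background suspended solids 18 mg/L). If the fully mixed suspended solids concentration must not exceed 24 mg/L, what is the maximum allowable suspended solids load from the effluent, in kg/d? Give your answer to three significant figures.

4790 kg/d

Mass balance at the limit: 5.420·18.00 + 0.9550·Cₑ = 6.375·24 → Cₑ = 58.05 mg/L.
Load = 0.9550 m³/s × 58.05 g/m³ × 86 400 s/d = 4790 kg/d.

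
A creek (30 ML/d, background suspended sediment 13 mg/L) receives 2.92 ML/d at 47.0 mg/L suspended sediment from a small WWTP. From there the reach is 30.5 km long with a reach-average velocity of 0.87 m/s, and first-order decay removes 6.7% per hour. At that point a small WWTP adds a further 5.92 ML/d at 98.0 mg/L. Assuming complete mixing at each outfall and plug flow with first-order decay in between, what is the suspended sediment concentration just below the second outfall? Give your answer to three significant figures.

21.8 mg/L

Conservation of mass: C = (30.00·13.00 + 2.920·47.00) / 32.92 = 527.2/32.92 = 16.02 mg/L; combined flow 32.92 ML/d.
Travel time t = 30.5·1000 / 0.87 = 35060 s = 9.738 h.
6.7%/h lost → k = −ln(1 − 0.067) = 0.06935 h⁻¹.
Decay over the reach: 16.02·exp(−kt) = 16.02·0.5090 = 8.152 mg/L.
Second outfall: C = (32.92·8.152 + 5.920·98.00)/38.84 = 21.85 mg/L.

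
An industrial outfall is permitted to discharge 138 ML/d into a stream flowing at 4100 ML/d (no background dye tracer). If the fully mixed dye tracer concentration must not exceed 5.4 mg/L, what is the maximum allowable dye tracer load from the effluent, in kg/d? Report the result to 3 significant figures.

22900 kg/d

Mass balance at the limit: 4100·0 + 138.0·Cₑ = 4238·5.4 → Cₑ = 165.8 mg/L.
138.0 ML/d = 1.597 m³/s. Load = 1.597 m³/s × 165.8 g/m³ × 86 400 s/d = 22890 kg/d.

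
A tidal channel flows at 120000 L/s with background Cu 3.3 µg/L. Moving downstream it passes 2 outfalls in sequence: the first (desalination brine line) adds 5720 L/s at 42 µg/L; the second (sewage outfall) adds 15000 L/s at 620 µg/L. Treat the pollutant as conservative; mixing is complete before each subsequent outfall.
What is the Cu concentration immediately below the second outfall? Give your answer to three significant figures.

Below outfall 1: Q → 125700 L/s, C = (120000·3.300 + 5720·42.00)/125700 = 5.061 µg/L.
Below outfall 2: Q → 140700 L/s, C = (125700·5.061 + 15000·620.0)/140700 = 70.61 µg/L.

70.6 µg/L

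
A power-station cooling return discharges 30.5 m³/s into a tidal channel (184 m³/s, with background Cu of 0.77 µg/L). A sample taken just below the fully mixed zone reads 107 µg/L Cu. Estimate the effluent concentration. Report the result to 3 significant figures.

748 µg/L

Mass balance: 184.0·0.7700 + 30.50·Cₑ = 214.5·107.0
→ Cₑ = (214.5·107.0 − 184.0·0.7700) / 30.50 = 747.9 µg/L.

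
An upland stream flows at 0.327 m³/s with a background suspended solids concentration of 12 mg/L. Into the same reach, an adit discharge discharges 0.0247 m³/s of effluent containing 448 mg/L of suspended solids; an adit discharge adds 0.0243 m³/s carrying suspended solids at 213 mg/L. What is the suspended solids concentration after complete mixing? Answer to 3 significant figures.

Conservation of mass: C = (0.3270·12.00 + 0.02470·448.0 + 0.02430·213.0) / 0.3760 = 20.17/0.3760 = 53.63 mg/L.

53.6 mg/L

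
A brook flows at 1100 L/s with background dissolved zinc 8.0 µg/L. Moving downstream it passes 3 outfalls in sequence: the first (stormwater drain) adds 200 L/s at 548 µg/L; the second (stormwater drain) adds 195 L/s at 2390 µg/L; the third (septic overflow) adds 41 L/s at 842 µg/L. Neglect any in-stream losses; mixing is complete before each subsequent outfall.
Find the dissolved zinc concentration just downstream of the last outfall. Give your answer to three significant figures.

Outfall 1: combined Q = 1300 L/s; C = (1100·8.000 + 200.0·548.0)/1300 = 91.08 µg/L.
Outfall 2: combined Q = 1495 L/s; C = (1300·91.08 + 195.0·2390)/1495 = 390.9 µg/L.
Outfall 3: combined Q = 1536 L/s; C = (1495·390.9 + 41.00·842.0)/1536 = 403.0 µg/L.

403 µg/L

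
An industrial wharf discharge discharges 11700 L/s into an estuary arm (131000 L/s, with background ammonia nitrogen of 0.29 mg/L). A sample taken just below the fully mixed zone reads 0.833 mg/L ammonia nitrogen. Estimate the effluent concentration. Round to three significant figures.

Mass balance: 131000·0.2900 + 11700·Cₑ = 142700·0.8330
→ Cₑ = (142700·0.8330 − 131000·0.2900) / 11700 = 6.913 mg/L.

6.91 mg/L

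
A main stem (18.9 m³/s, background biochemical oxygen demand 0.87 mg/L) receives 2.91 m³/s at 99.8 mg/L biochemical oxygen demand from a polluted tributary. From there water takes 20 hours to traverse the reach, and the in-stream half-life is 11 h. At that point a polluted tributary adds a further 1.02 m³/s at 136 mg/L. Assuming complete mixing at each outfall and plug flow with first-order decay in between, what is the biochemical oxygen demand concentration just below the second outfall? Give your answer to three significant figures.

After mixing, C = (18.90·0.8700 + 2.910·99.80) / 21.81 = 306.9/21.81 = 14.07 mg/L; combined flow 21.81 m³/s.
Half-life 11 h → k = ln 2 / 11 = 0.06301 h⁻¹ = 1.512 d⁻¹.
Applying C = C₀e^(−kt): 14.07 × 0.2836 = 3.990 mg/L.
Second outfall: C = (21.81·3.990 + 1.020·136.0)/22.83 = 9.888 mg/L.

9.89 mg/L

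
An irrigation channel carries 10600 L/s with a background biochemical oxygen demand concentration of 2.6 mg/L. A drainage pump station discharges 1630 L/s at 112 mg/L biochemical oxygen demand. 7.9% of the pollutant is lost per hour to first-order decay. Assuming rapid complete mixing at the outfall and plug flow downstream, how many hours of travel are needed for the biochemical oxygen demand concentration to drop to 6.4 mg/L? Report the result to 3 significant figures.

After mixing, C = (10600·2.600 + 1630·112.0) / 12230 = 210100/12230 = 17.18 mg/L.
7.9%/h lost → k = −ln(1 − 0.079) = 0.08230 h⁻¹.
17.18·exp(−k·t) = 6.4 → t = ln(17.18/6.4)/k = 43200 s = 12.00 h.

12.0 h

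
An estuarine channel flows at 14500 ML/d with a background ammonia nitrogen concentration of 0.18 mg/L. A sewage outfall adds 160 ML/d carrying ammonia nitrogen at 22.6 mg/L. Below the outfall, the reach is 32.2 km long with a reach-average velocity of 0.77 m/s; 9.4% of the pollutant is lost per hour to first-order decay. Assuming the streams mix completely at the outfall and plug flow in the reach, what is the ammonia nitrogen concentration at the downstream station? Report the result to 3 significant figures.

Mass balance: C = (14500·0.1800 + 160.0·22.60) / 14660 = 6226/14660 = 0.4247 mg/L.
Travel time t = 32.2·1000 / 0.77 = 41820 s = 11.62 h.
9.4%/h lost → k = −ln(1 − 0.094) = 0.09872 h⁻¹.
Applying C = C₀e^(−kt): 0.4247 × 0.3177 = 0.1349 mg/L.

0.135 mg/L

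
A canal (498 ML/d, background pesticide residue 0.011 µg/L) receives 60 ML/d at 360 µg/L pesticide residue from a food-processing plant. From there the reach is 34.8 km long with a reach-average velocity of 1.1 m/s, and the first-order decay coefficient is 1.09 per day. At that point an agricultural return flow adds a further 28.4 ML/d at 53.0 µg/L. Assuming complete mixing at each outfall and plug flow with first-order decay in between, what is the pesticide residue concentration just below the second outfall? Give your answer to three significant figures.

Flow-weighted average: C = (498.0·0.01100 + 60.00·360.0) / 558.0 = 21610/558.0 = 38.72 µg/L; combined flow 558.0 ML/d.
Travel time t = 34.8·1000 / 1.1 = 31640 s = 8.788 h.
Applying C = C₀e^(−kt): 38.72 × 0.6709 = 25.98 µg/L.
At the second outfall, C = (558.0·25.98 + 28.40·53.00) / (558.0 + 28.40) = 27.29 µg/L.

27.3 µg/L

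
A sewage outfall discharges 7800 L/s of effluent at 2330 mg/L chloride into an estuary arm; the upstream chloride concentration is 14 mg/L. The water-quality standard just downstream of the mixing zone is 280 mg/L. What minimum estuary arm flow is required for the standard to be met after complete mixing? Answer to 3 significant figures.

Set C_mix = 280: (Q·14.00 + 7800·2330) / (Q + 7800) = 280
→ Q = 7800·(2330 − 280)/(280 − 14.00) = 60110 L/s.

60100 L/s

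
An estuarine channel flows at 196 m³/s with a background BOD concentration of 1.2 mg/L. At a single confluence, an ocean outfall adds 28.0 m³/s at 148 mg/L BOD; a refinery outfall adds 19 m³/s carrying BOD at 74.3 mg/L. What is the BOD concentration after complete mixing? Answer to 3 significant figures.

After mixing, C = (196.0·1.200 + 28.00·148.0 + 19.00·74.30) / 243.0 = 5791/243.0 = 23.83 mg/L.

23.8 mg/L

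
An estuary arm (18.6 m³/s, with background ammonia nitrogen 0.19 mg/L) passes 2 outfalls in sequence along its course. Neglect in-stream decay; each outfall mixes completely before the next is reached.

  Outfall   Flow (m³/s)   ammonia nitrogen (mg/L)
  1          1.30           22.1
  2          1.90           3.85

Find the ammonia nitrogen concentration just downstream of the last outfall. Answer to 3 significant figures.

1.82 mg/L

Below outfall 1: Q → 19.90 m³/s, C = (18.60·0.1900 + 1.300·22.10)/19.90 = 1.621 mg/L.
Below outfall 2: Q → 21.80 m³/s, C = (19.90·1.621 + 1.900·3.850)/21.80 = 1.816 mg/L.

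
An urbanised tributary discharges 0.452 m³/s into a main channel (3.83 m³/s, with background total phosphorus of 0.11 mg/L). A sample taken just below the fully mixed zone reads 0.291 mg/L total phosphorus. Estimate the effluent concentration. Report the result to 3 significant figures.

Mass balance: 3.830·0.1100 + 0.4520·Cₑ = 4.282·0.2910
→ Cₑ = (4.282·0.2910 − 3.830·0.1100) / 0.4520 = 1.825 mg/L.

1.82 mg/L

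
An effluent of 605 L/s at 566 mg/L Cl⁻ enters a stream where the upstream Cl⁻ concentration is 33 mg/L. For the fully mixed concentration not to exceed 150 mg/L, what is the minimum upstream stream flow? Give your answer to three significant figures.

Set C_mix = 150: (Q·33.00 + 605.0·566.0) / (Q + 605.0) = 150
→ Q = 605.0·(566.0 − 150)/(150 − 33.00) = 2151 L/s.

2150 L/s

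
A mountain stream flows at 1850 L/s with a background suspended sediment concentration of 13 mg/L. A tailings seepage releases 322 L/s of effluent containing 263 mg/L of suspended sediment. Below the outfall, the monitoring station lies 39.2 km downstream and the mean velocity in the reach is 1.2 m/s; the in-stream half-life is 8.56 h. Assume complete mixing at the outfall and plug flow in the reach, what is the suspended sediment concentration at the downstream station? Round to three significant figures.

Conservation of mass: C = (1850·13.00 + 322.0·263.0) / 2172 = 108700/2172 = 50.06 mg/L.
Travel time t = 39.2·1000 / 1.2 = 32670 s = 9.074 h.
Half-life 8.56 h → k = ln 2 / 8.56 = 0.08098 h⁻¹ = 1.943 d⁻¹.
After decay, C = 50.06 × e^(−kt) = 50.06 × 0.4796 = 24.01 mg/L.

24.0 mg/L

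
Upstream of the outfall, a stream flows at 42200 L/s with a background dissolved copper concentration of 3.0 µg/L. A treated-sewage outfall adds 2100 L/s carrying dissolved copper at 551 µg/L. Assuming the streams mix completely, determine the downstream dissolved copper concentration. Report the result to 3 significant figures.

29.0 µg/L

Mixed concentration C = ΣQC/ΣQ = (42200·3.000 + 2100·551.0) / 44300 = 1284000/44300 = 28.98 µg/L.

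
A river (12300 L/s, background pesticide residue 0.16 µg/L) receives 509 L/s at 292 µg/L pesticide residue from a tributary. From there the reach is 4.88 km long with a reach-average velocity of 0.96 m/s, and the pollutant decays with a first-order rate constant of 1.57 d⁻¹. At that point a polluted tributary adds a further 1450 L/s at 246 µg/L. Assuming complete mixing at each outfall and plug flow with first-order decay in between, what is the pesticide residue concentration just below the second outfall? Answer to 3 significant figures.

34.6 µg/L

Conservation of mass: C = (12300·0.1600 + 509.0·292.0) / 12810 = 150600/12810 = 11.76 µg/L; combined flow 12810 L/s.
Travel time t = 4.88·1000 / 0.96 = 5083 s = 1.412 h.
Decay over the reach: 11.76·exp(−kt) = 11.76·0.9118 = 10.72 µg/L.
At the second outfall, C = (12810·10.72 + 1450·246.0) / (12810 + 1450) = 34.65 µg/L.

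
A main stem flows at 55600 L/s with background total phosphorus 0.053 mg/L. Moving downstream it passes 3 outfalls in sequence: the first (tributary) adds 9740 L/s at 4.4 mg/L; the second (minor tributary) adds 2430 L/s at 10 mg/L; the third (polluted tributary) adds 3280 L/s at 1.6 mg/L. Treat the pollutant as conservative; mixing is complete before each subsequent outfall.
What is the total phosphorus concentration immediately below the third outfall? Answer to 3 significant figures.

After outfall 1: Q = 55600 + 9740 = 65340 L/s; C = (55600·0.05300 + 9740·4.400)/65340 = 0.7010 mg/L.
After outfall 2: Q = 65340 + 2430 = 67770 L/s; C = (65340·0.7010 + 2430·10.00)/67770 = 1.034 mg/L.
After outfall 3: Q = 67770 + 3280 = 71050 L/s; C = (67770·1.034 + 3280·1.600)/71050 = 1.061 mg/L.

1.06 mg/L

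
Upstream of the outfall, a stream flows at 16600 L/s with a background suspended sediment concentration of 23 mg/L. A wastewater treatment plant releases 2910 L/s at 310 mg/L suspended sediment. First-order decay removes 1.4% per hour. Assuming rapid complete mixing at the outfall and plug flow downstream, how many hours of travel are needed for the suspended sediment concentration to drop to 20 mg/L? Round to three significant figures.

Conservation of mass: C = (16600·23.00 + 2910·310.0) / 19510 = 1284000/19510 = 65.81 mg/L.
1.4%/h lost → k = −ln(1 − 0.014) = 0.01410 h⁻¹.
65.81·exp(−k·t) = 20 → t = ln(65.81/20)/k = 304100 s = 84.47 h.

84.5 h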